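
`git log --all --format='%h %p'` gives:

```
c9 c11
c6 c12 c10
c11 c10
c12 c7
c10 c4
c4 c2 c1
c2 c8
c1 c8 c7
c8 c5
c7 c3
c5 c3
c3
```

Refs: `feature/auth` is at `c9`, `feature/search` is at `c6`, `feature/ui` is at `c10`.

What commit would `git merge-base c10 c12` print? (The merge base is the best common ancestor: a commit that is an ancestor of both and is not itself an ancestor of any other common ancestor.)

Ancestors of c10: {c1, c10, c2, c3, c4, c5, c7, c8}.
Ancestors of c12: {c12, c3, c7}.
Common ancestors: {c3, c7}.
Among these, c7 is not an ancestor of any other common ancestor — it is the merge base.

c7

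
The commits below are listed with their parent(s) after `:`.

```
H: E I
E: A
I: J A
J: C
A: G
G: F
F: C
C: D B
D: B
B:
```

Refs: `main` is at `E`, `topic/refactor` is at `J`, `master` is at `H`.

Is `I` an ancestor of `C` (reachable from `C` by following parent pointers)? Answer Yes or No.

Ancestors of C: {B, C, D}.
I is not in that set, so it is not an ancestor of C.

No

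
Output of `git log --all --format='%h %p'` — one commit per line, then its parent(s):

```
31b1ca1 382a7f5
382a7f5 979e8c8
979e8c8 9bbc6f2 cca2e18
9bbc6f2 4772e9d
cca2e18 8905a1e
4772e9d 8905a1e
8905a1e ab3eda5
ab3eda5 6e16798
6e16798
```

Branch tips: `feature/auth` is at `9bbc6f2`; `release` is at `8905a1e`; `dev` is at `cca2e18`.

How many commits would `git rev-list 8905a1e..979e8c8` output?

4

Reachable from 979e8c8: {4772e9d, 6e16798, 8905a1e, 979e8c8, 9bbc6f2, ab3eda5, cca2e18}.
Reachable from 8905a1e: {6e16798, 8905a1e, ab3eda5}.
In 979e8c8's history but not 8905a1e's: {4772e9d, 979e8c8, 9bbc6f2, cca2e18} — 4 commits.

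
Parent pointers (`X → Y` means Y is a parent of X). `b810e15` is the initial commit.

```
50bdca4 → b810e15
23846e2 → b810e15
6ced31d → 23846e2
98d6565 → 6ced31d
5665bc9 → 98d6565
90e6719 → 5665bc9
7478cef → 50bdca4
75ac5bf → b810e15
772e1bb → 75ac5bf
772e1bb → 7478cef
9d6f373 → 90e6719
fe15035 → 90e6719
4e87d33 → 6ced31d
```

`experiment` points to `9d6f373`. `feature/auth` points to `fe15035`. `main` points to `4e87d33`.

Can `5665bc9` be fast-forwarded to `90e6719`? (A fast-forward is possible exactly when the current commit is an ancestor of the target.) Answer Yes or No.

A fast-forward from 5665bc9 to 90e6719 is possible iff 5665bc9 is an ancestor of 90e6719.
Ancestors of 90e6719: {23846e2, 5665bc9, 6ced31d, 90e6719, 98d6565, b810e15}.
5665bc9 is among them, so fast-forward is possible.

Yes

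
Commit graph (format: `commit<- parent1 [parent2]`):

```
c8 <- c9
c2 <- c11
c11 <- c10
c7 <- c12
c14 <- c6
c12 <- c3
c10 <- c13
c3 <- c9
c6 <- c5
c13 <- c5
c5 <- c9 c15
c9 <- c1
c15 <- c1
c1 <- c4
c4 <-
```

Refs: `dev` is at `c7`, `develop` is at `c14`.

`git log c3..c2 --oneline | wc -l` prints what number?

6

Reachable from c2: {c1, c10, c11, c13, c15, c2, c4, c5, c9}.
Reachable from c3: {c1, c3, c4, c9}.
In c2's history but not c3's: {c10, c11, c13, c15, c2, c5} — 6 commits.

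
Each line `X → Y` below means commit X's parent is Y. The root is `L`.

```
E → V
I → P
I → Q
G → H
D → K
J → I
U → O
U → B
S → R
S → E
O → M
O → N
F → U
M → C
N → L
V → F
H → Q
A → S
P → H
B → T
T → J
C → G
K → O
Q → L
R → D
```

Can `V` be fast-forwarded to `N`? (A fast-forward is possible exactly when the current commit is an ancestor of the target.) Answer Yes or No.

A fast-forward from V to N is possible iff V is an ancestor of N.
Ancestors of N: {L, N}.
V is not among them, so fast-forward is not possible.

No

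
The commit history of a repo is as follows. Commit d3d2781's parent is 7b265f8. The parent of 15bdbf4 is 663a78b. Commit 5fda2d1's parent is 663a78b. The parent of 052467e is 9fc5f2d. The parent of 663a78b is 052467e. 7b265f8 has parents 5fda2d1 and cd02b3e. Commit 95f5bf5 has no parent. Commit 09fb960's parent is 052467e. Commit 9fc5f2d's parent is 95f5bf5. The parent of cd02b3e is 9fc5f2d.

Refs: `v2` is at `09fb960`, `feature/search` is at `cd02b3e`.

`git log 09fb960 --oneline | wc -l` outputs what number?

Walking parent pointers from 09fb960: reachable set = {052467e, 09fb960, 95f5bf5, 9fc5f2d}.
That is 4 commits.

4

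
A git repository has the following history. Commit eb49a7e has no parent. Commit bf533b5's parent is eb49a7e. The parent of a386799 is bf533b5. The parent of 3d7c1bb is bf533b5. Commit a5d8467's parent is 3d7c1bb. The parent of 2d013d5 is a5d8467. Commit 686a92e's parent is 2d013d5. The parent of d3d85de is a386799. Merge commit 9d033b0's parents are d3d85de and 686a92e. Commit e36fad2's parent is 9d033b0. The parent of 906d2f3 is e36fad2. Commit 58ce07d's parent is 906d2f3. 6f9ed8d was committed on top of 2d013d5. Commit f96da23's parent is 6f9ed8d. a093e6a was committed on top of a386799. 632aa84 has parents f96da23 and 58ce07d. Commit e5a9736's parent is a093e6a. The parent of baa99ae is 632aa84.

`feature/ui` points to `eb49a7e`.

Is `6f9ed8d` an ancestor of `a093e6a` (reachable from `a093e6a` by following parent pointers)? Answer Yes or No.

No

Ancestors of a093e6a: {a093e6a, a386799, bf533b5, eb49a7e}.
6f9ed8d is not in that set, so it is not an ancestor of a093e6a.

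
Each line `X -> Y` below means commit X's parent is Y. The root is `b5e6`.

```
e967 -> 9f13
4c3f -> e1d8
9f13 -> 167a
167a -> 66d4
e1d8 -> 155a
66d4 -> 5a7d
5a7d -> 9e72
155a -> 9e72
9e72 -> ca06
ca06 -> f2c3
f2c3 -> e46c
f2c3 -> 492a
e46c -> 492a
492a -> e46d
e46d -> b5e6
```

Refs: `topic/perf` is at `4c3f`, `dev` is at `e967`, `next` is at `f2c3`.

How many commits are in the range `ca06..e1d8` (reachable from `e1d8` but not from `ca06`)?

Reachable from e1d8: {155a, 492a, 9e72, b5e6, ca06, e1d8, e46c, e46d, f2c3}.
Reachable from ca06: {492a, b5e6, ca06, e46c, e46d, f2c3}.
In e1d8's history but not ca06's: {155a, 9e72, e1d8} — 3 commits.

3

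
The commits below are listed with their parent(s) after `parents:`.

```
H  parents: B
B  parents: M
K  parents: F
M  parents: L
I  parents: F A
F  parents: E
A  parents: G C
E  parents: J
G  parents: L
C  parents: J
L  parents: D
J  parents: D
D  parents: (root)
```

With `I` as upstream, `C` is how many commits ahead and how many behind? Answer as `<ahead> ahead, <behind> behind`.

Reachable from C: {C, D, J}.
Reachable from I: {A, C, D, E, F, G, I, J, L}.
Only in C's history (ahead): {} — 0.
Only in I's history (behind): {A, E, F, G, I, L} — 6.

0 ahead, 6 behind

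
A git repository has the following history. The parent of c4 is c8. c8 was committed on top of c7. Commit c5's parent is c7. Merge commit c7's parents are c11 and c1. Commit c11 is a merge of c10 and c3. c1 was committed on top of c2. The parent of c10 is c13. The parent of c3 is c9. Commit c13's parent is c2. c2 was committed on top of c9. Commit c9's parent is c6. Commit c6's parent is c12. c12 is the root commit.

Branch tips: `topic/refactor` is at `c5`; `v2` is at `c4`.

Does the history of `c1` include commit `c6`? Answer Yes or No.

Yes

Ancestors of c1 (commits reachable by following parents): {c1, c12, c2, c6, c9}.
c6 is in that set, so it is an ancestor of c1.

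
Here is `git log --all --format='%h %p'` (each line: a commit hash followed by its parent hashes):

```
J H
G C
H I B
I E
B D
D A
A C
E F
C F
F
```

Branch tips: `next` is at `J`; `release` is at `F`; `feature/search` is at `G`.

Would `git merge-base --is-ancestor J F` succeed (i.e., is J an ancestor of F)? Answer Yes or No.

Ancestors of F: {F}.
J is not in that set, so it is not an ancestor of F.

No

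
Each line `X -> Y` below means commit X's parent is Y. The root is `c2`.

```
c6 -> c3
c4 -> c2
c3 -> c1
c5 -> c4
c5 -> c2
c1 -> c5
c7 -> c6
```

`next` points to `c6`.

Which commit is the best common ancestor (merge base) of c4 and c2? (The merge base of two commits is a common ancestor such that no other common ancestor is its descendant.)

c2

Ancestors of c4: {c2, c4}.
Ancestors of c2: {c2}.
Common ancestors: {c2}.
The only common ancestor is c2, so it is the merge base.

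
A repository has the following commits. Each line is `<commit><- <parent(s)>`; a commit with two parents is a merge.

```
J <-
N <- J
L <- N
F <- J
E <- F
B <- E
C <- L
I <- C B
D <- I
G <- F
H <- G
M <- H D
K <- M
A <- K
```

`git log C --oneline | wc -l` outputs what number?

Walking parent pointers from C: reachable set = {C, J, L, N}.
That is 4 commits.

4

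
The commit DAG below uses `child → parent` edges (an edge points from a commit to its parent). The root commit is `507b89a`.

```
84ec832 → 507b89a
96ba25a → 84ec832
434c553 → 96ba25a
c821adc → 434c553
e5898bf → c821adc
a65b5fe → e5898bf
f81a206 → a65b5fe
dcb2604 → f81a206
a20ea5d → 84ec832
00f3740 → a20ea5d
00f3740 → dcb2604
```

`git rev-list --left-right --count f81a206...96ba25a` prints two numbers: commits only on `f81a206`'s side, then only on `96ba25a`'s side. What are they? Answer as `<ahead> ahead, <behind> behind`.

Reachable from f81a206: {434c553, 507b89a, 84ec832, 96ba25a, a65b5fe, c821adc, e5898bf, f81a206}.
Reachable from 96ba25a: {507b89a, 84ec832, 96ba25a}.
Only in f81a206's history (ahead): {434c553, a65b5fe, c821adc, e5898bf, f81a206} — 5.
Only in 96ba25a's history (behind): {} — 0.

5 ahead, 0 behind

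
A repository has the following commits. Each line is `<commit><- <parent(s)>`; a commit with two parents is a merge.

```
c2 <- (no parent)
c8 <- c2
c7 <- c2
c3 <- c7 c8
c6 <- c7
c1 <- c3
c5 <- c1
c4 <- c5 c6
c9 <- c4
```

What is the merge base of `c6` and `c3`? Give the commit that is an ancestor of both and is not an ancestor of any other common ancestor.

c7

Ancestors of c6: {c2, c6, c7}.
Ancestors of c3: {c2, c3, c7, c8}.
Common ancestors: {c2, c7}.
Among these, c7 is not an ancestor of any other common ancestor — it is the merge base.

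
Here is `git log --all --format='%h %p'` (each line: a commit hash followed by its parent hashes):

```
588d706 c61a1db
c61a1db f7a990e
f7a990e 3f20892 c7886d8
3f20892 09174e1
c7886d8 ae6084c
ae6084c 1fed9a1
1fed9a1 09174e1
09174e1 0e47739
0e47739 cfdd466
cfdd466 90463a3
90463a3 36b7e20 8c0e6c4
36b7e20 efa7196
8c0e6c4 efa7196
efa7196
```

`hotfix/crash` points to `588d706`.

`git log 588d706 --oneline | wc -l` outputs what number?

14

Walking parent pointers from 588d706: reachable set = {09174e1, 0e47739, 1fed9a1, 36b7e20, 3f20892, 588d706, 8c0e6c4, 90463a3, ae6084c, c61a1db, c7886d8, cfdd466, efa7196, f7a990e}.
That is 14 commits.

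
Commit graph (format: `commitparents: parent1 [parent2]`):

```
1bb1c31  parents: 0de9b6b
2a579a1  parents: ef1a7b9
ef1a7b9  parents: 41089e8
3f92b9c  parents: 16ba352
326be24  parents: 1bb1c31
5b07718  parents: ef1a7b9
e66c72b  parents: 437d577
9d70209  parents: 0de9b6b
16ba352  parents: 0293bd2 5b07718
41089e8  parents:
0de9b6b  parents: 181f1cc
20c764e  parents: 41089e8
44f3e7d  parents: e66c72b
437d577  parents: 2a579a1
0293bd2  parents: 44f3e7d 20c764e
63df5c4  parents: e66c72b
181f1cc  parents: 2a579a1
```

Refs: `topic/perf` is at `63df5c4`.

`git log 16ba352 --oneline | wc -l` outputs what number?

Walking parent pointers from 16ba352: reachable set = {0293bd2, 16ba352, 20c764e, 2a579a1, 41089e8, 437d577, 44f3e7d, 5b07718, e66c72b, ef1a7b9}.
That is 10 commits.

10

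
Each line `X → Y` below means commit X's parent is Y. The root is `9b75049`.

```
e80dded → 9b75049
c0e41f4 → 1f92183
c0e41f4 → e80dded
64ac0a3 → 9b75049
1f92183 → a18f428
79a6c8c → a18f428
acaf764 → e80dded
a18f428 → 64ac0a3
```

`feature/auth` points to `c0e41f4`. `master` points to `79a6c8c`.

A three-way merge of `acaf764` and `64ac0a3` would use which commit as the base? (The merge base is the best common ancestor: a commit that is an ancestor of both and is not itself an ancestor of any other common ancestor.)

9b75049

Ancestors of acaf764: {9b75049, acaf764, e80dded}.
Ancestors of 64ac0a3: {64ac0a3, 9b75049}.
Common ancestors: {9b75049}.
The only common ancestor is 9b75049, so it is the merge base.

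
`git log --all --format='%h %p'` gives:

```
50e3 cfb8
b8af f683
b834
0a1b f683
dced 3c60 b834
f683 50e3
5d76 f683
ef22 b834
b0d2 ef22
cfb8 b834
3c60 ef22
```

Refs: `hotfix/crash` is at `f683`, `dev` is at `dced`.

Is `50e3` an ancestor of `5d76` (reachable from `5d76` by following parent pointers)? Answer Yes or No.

Yes

Ancestors of 5d76 (commits reachable by following parents): {50e3, 5d76, b834, cfb8, f683}.
50e3 is in that set, so it is an ancestor of 5d76.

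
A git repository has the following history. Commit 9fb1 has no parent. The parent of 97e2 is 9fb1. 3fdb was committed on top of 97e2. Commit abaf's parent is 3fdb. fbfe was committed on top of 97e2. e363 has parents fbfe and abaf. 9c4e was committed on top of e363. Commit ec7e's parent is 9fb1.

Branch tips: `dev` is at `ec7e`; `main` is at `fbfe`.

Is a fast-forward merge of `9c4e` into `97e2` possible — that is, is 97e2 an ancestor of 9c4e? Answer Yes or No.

Yes

A fast-forward from 97e2 to 9c4e is possible iff 97e2 is an ancestor of 9c4e.
Ancestors of 9c4e: {3fdb, 97e2, 9c4e, 9fb1, abaf, e363, fbfe}.
97e2 is among them, so fast-forward is possible.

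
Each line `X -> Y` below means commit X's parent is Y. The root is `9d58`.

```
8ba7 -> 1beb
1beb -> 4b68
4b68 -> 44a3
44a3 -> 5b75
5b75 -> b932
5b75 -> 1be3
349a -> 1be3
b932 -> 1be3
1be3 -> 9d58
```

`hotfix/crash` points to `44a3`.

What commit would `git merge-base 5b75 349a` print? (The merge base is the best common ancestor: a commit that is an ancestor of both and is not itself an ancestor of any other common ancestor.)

Ancestors of 5b75: {1be3, 5b75, 9d58, b932}.
Ancestors of 349a: {1be3, 349a, 9d58}.
Common ancestors: {1be3, 9d58}.
Among these, 1be3 is not an ancestor of any other common ancestor — it is the merge base.

1be3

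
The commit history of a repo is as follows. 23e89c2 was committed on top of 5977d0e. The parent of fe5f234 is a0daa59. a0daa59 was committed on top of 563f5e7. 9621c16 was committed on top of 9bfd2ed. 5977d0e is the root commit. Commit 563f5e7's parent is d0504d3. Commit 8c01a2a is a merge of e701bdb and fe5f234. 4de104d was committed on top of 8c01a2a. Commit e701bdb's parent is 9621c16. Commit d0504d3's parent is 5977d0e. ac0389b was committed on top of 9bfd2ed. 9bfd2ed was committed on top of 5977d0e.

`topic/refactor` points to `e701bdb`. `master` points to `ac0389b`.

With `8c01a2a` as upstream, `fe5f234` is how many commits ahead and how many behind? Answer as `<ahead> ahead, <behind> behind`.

Reachable from fe5f234: {563f5e7, 5977d0e, a0daa59, d0504d3, fe5f234}.
Reachable from 8c01a2a: {563f5e7, 5977d0e, 8c01a2a, 9621c16, 9bfd2ed, a0daa59, d0504d3, e701bdb, fe5f234}.
Only in fe5f234's history (ahead): {} — 0.
Only in 8c01a2a's history (behind): {8c01a2a, 9621c16, 9bfd2ed, e701bdb} — 4.

0 ahead, 4 behind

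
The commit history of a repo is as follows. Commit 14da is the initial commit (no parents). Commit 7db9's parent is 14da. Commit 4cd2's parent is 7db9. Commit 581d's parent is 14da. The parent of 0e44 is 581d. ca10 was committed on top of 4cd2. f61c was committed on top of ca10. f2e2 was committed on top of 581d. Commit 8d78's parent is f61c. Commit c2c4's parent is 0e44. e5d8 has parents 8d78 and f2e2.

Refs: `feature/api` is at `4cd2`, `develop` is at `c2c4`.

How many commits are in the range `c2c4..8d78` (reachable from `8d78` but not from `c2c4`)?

Reachable from 8d78: {14da, 4cd2, 7db9, 8d78, ca10, f61c}.
Reachable from c2c4: {0e44, 14da, 581d, c2c4}.
In 8d78's history but not c2c4's: {4cd2, 7db9, 8d78, ca10, f61c} — 5 commits.

5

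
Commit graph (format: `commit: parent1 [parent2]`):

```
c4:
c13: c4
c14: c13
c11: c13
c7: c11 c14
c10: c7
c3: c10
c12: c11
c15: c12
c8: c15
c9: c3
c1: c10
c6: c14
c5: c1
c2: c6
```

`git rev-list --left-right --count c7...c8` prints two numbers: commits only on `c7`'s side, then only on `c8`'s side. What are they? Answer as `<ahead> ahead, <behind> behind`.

2 ahead, 3 behind

Reachable from c7: {c11, c13, c14, c4, c7}.
Reachable from c8: {c11, c12, c13, c15, c4, c8}.
Only in c7's history (ahead): {c14, c7} — 2.
Only in c8's history (behind): {c12, c15, c8} — 3.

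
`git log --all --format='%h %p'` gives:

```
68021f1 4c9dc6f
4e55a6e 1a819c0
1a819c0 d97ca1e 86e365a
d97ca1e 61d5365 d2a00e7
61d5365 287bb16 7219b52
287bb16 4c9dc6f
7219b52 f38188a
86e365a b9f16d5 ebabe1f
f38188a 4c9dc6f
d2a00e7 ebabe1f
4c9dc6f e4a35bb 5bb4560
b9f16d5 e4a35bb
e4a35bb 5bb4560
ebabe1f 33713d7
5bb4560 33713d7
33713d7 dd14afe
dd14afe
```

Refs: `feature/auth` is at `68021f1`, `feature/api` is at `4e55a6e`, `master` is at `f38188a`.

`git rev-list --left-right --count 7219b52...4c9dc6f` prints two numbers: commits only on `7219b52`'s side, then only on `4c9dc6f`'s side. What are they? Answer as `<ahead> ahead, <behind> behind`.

2 ahead, 0 behind

Reachable from 7219b52: {33713d7, 4c9dc6f, 5bb4560, 7219b52, dd14afe, e4a35bb, f38188a}.
Reachable from 4c9dc6f: {33713d7, 4c9dc6f, 5bb4560, dd14afe, e4a35bb}.
Only in 7219b52's history (ahead): {7219b52, f38188a} — 2.
Only in 4c9dc6f's history (behind): {} — 0.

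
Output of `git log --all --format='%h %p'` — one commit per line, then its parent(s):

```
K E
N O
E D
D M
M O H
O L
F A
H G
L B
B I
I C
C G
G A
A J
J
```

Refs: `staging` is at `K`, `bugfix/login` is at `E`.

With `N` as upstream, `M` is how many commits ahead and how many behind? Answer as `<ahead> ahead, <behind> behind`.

Reachable from M: {A, B, C, G, H, I, J, L, M, O}.
Reachable from N: {A, B, C, G, I, J, L, N, O}.
Only in M's history (ahead): {H, M} — 2.
Only in N's history (behind): {N} — 1.

2 ahead, 1 behind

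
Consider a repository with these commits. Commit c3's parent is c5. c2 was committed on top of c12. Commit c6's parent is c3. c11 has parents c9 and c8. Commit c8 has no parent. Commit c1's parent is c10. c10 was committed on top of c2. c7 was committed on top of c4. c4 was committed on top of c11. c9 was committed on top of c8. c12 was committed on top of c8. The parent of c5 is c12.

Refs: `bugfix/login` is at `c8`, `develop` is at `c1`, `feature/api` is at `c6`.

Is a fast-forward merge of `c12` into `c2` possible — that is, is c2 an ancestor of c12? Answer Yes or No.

No

A fast-forward from c2 to c12 is possible iff c2 is an ancestor of c12.
Ancestors of c12: {c12, c8}.
c2 is not among them, so fast-forward is not possible.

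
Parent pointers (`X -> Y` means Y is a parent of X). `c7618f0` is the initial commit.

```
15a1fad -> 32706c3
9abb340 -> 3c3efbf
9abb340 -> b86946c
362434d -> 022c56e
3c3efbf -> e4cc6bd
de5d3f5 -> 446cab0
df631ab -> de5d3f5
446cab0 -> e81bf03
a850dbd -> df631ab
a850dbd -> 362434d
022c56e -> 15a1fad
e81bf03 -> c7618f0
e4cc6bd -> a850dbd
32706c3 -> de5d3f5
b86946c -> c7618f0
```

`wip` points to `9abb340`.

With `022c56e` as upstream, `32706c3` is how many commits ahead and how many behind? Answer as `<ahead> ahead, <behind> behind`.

0 ahead, 2 behind

Reachable from 32706c3: {32706c3, 446cab0, c7618f0, de5d3f5, e81bf03}.
Reachable from 022c56e: {022c56e, 15a1fad, 32706c3, 446cab0, c7618f0, de5d3f5, e81bf03}.
Only in 32706c3's history (ahead): {} — 0.
Only in 022c56e's history (behind): {022c56e, 15a1fad} — 2.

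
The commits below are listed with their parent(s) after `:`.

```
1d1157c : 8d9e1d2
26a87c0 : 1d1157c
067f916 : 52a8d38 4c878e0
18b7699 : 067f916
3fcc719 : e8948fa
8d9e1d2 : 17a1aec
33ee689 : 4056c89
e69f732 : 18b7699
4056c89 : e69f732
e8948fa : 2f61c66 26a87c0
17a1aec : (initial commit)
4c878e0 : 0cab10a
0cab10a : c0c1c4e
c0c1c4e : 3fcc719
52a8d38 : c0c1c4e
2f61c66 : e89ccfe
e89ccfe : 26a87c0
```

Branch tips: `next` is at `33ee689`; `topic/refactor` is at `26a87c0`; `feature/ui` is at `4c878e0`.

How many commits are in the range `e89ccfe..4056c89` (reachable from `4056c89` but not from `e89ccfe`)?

11

Reachable from 4056c89: {067f916, 0cab10a, 17a1aec, 18b7699, 1d1157c, 26a87c0, 2f61c66, 3fcc719, 4056c89, 4c878e0, 52a8d38, 8d9e1d2, c0c1c4e, e69f732, e8948fa, e89ccfe}.
Reachable from e89ccfe: {17a1aec, 1d1157c, 26a87c0, 8d9e1d2, e89ccfe}.
In 4056c89's history but not e89ccfe's: {067f916, 0cab10a, 18b7699, 2f61c66, 3fcc719, 4056c89, 4c878e0, 52a8d38, c0c1c4e, e69f732, e8948fa} — 11 commits.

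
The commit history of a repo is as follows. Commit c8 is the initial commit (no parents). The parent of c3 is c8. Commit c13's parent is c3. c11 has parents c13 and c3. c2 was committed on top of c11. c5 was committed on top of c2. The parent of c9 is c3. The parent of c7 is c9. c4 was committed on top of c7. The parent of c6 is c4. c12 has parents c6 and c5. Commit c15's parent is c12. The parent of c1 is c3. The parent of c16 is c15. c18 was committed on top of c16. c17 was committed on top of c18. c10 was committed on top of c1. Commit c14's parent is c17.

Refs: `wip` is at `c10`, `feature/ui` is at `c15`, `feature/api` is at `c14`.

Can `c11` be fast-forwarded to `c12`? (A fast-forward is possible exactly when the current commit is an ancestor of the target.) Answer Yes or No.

Yes

A fast-forward from c11 to c12 is possible iff c11 is an ancestor of c12.
Ancestors of c12: {c11, c12, c13, c2, c3, c4, c5, c6, c7, c8, c9}.
c11 is among them, so fast-forward is possible.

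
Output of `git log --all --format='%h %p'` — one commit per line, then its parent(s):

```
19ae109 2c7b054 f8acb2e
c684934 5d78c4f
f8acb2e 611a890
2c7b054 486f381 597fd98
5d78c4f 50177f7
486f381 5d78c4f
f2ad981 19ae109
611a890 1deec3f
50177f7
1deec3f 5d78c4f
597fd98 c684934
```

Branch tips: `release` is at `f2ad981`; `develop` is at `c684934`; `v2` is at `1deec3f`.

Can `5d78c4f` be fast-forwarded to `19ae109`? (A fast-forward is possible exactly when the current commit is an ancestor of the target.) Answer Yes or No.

Yes

A fast-forward from 5d78c4f to 19ae109 is possible iff 5d78c4f is an ancestor of 19ae109.
Ancestors of 19ae109: {19ae109, 1deec3f, 2c7b054, 486f381, 50177f7, 597fd98, 5d78c4f, 611a890, c684934, f8acb2e}.
5d78c4f is among them, so fast-forward is possible.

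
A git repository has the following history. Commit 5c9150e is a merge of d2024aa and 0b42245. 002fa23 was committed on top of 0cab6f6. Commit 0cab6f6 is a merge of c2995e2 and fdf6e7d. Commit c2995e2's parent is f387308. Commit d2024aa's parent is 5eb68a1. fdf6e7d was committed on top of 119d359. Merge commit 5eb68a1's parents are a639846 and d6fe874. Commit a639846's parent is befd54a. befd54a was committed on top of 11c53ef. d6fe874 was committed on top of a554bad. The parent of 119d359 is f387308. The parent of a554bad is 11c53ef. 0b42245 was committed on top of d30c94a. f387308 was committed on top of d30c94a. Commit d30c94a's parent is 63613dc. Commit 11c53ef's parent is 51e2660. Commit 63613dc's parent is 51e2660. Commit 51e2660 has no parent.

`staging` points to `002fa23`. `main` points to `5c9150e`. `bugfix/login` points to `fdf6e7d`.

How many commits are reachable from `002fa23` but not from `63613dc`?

Reachable from 002fa23: {002fa23, 0cab6f6, 119d359, 51e2660, 63613dc, c2995e2, d30c94a, f387308, fdf6e7d}.
Reachable from 63613dc: {51e2660, 63613dc}.
In 002fa23's history but not 63613dc's: {002fa23, 0cab6f6, 119d359, c2995e2, d30c94a, f387308, fdf6e7d} — 7 commits.

7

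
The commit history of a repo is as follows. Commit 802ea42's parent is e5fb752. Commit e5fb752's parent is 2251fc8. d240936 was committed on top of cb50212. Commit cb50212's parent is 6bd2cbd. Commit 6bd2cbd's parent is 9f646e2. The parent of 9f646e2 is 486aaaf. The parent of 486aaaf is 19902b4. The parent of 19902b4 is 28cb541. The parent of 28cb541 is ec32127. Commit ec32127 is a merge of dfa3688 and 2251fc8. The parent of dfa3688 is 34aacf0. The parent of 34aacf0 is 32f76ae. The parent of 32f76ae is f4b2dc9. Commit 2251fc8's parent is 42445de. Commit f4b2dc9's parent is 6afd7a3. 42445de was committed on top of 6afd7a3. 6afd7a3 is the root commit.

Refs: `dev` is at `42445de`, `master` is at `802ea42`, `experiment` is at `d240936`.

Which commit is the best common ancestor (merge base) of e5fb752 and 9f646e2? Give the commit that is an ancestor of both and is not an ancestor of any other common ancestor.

Ancestors of e5fb752: {2251fc8, 42445de, 6afd7a3, e5fb752}.
Ancestors of 9f646e2: {19902b4, 2251fc8, 28cb541, 32f76ae, 34aacf0, 42445de, 486aaaf, 6afd7a3, 9f646e2, dfa3688, ec32127, f4b2dc9}.
Common ancestors: {2251fc8, 42445de, 6afd7a3}.
Among these, 2251fc8 is not an ancestor of any other common ancestor — it is the merge base.

2251fc8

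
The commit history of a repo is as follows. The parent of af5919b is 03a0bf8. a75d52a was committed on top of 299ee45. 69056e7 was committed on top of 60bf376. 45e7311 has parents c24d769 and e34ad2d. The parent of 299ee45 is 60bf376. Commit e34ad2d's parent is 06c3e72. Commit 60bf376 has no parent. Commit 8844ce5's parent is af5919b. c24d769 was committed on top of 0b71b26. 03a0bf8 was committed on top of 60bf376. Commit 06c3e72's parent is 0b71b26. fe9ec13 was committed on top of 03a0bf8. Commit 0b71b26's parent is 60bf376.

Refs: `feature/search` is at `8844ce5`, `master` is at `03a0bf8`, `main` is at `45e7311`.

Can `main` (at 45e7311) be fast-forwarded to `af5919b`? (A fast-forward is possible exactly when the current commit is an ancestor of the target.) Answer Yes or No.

A fast-forward from 45e7311 to af5919b is possible iff 45e7311 is an ancestor of af5919b.
Ancestors of af5919b: {03a0bf8, 60bf376, af5919b}.
45e7311 is not among them, so fast-forward is not possible.

No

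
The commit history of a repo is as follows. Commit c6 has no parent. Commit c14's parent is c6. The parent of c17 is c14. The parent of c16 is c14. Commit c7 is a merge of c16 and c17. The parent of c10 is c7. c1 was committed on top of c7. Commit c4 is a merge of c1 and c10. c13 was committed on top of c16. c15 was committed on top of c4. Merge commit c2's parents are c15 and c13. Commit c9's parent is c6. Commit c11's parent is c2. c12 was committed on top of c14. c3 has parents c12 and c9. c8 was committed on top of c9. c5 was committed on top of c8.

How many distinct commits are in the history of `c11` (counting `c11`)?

12

Walking parent pointers from c11: reachable set = {c1, c10, c11, c13, c14, c15, c16, c17, c2, c4, c6, c7}.
That is 12 commits.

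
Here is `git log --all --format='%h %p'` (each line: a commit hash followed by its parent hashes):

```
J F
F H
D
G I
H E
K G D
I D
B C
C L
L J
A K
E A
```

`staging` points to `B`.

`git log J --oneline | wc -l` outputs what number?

9

Walking parent pointers from J: reachable set = {A, D, E, F, G, H, I, J, K}.
That is 9 commits.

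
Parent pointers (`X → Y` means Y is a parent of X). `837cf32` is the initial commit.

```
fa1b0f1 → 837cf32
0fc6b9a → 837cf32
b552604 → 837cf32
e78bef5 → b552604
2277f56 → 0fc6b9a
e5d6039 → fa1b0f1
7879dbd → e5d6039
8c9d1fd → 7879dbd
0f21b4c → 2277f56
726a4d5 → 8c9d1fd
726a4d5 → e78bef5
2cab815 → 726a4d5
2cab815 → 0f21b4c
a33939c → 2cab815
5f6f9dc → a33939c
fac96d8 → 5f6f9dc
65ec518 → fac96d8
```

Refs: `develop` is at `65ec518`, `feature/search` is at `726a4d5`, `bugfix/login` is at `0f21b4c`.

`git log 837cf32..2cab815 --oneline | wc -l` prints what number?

Reachable from 2cab815: {0f21b4c, 0fc6b9a, 2277f56, 2cab815, 726a4d5, 7879dbd, 837cf32, 8c9d1fd, b552604, e5d6039, e78bef5, fa1b0f1}.
Reachable from 837cf32: {837cf32}.
In 2cab815's history but not 837cf32's: {0f21b4c, 0fc6b9a, 2277f56, 2cab815, 726a4d5, 7879dbd, 8c9d1fd, b552604, e5d6039, e78bef5, fa1b0f1} — 11 commits.

11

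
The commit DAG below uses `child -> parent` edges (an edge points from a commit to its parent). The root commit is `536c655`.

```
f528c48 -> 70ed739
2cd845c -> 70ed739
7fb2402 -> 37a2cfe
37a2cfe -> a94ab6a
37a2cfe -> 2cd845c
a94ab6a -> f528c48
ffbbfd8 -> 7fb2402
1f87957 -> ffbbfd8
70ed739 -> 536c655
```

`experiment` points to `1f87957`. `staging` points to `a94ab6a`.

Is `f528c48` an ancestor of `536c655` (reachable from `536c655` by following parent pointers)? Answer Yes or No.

Ancestors of 536c655: {536c655}.
f528c48 is not in that set, so it is not an ancestor of 536c655.

No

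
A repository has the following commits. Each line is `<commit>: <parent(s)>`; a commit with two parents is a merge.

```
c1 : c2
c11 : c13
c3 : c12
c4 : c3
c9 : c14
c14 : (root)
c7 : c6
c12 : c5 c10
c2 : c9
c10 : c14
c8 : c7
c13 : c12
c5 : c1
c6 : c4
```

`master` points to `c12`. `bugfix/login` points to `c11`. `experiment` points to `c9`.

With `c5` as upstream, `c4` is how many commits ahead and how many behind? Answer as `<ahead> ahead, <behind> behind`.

Reachable from c4: {c1, c10, c12, c14, c2, c3, c4, c5, c9}.
Reachable from c5: {c1, c14, c2, c5, c9}.
Only in c4's history (ahead): {c10, c12, c3, c4} — 4.
Only in c5's history (behind): {} — 0.

4 ahead, 0 behind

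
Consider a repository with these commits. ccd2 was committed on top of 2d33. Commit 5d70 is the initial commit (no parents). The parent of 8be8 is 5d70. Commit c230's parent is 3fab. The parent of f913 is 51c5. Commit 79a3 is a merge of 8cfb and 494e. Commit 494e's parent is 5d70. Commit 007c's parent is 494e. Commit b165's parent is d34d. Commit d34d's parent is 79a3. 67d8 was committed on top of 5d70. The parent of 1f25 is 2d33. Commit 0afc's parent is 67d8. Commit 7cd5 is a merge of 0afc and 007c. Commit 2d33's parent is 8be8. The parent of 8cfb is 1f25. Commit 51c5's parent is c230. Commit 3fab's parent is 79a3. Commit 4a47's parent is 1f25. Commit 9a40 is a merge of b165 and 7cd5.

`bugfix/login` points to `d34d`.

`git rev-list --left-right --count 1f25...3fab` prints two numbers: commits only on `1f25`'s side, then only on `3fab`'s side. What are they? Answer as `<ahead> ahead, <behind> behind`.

0 ahead, 4 behind

Reachable from 1f25: {1f25, 2d33, 5d70, 8be8}.
Reachable from 3fab: {1f25, 2d33, 3fab, 494e, 5d70, 79a3, 8be8, 8cfb}.
Only in 1f25's history (ahead): {} — 0.
Only in 3fab's history (behind): {3fab, 494e, 79a3, 8cfb} — 4.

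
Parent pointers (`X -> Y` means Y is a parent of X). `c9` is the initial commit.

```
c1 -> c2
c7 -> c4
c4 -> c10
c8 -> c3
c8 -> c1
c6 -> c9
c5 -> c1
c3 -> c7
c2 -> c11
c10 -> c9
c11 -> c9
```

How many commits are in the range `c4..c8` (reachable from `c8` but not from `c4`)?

Reachable from c8: {c1, c10, c11, c2, c3, c4, c7, c8, c9}.
Reachable from c4: {c10, c4, c9}.
In c8's history but not c4's: {c1, c11, c2, c3, c7, c8} — 6 commits.

6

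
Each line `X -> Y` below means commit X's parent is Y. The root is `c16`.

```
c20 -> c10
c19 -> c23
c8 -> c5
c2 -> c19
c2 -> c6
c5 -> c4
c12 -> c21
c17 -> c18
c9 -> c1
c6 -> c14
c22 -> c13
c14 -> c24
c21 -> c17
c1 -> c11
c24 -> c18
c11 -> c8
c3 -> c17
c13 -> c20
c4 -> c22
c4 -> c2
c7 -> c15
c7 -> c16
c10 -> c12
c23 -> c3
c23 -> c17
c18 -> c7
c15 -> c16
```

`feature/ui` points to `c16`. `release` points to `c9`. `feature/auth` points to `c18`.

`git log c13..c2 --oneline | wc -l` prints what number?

7

Reachable from c2: {c14, c15, c16, c17, c18, c19, c2, c23, c24, c3, c6, c7}.
Reachable from c13: {c10, c12, c13, c15, c16, c17, c18, c20, c21, c7}.
In c2's history but not c13's: {c14, c19, c2, c23, c24, c3, c6} — 7 commits.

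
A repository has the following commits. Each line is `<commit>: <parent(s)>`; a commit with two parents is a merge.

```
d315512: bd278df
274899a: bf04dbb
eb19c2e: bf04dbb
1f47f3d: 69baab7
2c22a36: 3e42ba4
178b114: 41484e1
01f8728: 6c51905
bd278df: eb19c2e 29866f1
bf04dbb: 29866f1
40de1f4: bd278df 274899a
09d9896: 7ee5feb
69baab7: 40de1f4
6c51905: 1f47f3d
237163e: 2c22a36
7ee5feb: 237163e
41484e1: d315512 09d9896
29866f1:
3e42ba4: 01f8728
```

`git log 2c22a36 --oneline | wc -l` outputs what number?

12

Walking parent pointers from 2c22a36: reachable set = {01f8728, 1f47f3d, 274899a, 29866f1, 2c22a36, 3e42ba4, 40de1f4, 69baab7, 6c51905, bd278df, bf04dbb, eb19c2e}.
That is 12 commits.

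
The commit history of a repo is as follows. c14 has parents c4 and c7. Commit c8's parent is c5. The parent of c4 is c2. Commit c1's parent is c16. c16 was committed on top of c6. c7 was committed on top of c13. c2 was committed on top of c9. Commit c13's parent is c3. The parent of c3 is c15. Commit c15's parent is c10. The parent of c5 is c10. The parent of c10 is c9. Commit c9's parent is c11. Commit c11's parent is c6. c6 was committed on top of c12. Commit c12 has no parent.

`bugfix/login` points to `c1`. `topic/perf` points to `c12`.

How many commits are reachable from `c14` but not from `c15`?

Reachable from c14: {c10, c11, c12, c13, c14, c15, c2, c3, c4, c6, c7, c9}.
Reachable from c15: {c10, c11, c12, c15, c6, c9}.
In c14's history but not c15's: {c13, c14, c2, c3, c4, c7} — 6 commits.

6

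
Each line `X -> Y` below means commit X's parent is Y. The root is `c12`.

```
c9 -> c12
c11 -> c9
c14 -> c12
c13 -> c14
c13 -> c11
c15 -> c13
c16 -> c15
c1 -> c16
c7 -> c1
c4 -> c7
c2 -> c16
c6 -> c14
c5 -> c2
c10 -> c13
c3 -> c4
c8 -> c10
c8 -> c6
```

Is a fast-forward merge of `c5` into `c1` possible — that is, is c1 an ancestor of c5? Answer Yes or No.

A fast-forward from c1 to c5 is possible iff c1 is an ancestor of c5.
Ancestors of c5: {c11, c12, c13, c14, c15, c16, c2, c5, c9}.
c1 is not among them, so fast-forward is not possible.

No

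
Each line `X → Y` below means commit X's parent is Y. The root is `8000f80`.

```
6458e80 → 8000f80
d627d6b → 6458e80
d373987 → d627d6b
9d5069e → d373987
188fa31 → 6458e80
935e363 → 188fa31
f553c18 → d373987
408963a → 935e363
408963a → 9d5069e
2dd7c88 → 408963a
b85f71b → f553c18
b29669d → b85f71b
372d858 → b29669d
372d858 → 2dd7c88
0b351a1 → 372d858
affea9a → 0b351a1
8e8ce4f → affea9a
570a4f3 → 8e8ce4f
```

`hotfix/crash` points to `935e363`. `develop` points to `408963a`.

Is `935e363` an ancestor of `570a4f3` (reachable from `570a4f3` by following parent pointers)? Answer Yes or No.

Ancestors of 570a4f3 (commits reachable by following parents): {0b351a1, 188fa31, 2dd7c88, 372d858, 408963a, 570a4f3, 6458e80, 8000f80, 8e8ce4f, 935e363, 9d5069e, affea9a, b29669d, b85f71b, d373987, d627d6b, f553c18}.
935e363 is in that set, so it is an ancestor of 570a4f3.

Yes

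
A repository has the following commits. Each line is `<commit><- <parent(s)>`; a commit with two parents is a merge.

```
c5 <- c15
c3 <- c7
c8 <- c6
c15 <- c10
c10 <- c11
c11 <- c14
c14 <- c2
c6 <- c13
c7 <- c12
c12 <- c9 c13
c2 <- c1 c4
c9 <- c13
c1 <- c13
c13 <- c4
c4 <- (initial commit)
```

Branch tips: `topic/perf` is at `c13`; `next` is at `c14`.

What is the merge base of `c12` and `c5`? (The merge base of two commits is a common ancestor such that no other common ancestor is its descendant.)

c13

Ancestors of c12: {c12, c13, c4, c9}.
Ancestors of c5: {c1, c10, c11, c13, c14, c15, c2, c4, c5}.
Common ancestors: {c13, c4}.
Among these, c13 is not an ancestor of any other common ancestor — it is the merge base.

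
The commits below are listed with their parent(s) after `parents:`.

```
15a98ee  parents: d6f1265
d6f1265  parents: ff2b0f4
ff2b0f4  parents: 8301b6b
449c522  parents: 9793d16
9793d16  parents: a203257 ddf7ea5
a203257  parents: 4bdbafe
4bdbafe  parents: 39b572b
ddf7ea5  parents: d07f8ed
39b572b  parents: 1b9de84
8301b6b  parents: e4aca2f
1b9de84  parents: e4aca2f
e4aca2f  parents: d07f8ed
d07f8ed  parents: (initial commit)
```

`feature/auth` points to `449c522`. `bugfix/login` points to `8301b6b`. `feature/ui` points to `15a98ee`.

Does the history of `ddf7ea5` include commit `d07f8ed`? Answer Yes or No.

Ancestors of ddf7ea5 (commits reachable by following parents): {d07f8ed, ddf7ea5}.
d07f8ed is in that set, so it is an ancestor of ddf7ea5.

Yes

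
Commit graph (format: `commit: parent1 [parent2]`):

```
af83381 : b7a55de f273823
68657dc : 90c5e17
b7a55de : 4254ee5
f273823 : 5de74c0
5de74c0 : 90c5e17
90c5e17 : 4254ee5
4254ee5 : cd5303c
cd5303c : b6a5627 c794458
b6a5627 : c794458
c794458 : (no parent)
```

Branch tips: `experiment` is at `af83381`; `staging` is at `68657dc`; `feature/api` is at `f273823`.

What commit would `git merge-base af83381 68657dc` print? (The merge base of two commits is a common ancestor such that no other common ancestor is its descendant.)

Ancestors of af83381: {4254ee5, 5de74c0, 90c5e17, af83381, b6a5627, b7a55de, c794458, cd5303c, f273823}.
Ancestors of 68657dc: {4254ee5, 68657dc, 90c5e17, b6a5627, c794458, cd5303c}.
Common ancestors: {4254ee5, 90c5e17, b6a5627, c794458, cd5303c}.
Among these, 90c5e17 is not an ancestor of any other common ancestor — it is the merge base.

90c5e17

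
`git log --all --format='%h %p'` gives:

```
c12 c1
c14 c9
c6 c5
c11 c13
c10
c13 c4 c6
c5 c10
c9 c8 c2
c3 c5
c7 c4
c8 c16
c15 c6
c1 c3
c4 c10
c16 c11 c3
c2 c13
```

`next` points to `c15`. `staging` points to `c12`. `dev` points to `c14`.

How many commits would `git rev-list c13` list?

5

Walking parent pointers from c13: reachable set = {c10, c13, c4, c5, c6}.
That is 5 commits.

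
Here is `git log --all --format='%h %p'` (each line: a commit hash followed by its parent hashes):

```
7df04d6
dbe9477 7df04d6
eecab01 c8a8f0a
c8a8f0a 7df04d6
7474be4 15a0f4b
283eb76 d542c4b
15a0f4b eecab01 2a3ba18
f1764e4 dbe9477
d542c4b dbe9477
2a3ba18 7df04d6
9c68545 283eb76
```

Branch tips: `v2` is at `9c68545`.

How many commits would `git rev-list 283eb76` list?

Walking parent pointers from 283eb76: reachable set = {283eb76, 7df04d6, d542c4b, dbe9477}.
That is 4 commits.

4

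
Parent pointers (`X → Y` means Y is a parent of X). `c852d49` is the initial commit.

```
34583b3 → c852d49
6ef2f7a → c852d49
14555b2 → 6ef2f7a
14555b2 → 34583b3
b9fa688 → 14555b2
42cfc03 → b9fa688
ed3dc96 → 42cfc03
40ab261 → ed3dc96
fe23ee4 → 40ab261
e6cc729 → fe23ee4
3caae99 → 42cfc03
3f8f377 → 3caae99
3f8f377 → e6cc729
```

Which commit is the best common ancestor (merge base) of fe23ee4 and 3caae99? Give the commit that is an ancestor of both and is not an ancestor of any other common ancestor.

Ancestors of fe23ee4: {14555b2, 34583b3, 40ab261, 42cfc03, 6ef2f7a, b9fa688, c852d49, ed3dc96, fe23ee4}.
Ancestors of 3caae99: {14555b2, 34583b3, 3caae99, 42cfc03, 6ef2f7a, b9fa688, c852d49}.
Common ancestors: {14555b2, 34583b3, 42cfc03, 6ef2f7a, b9fa688, c852d49}.
Among these, 42cfc03 is not an ancestor of any other common ancestor — it is the merge base.

42cfc03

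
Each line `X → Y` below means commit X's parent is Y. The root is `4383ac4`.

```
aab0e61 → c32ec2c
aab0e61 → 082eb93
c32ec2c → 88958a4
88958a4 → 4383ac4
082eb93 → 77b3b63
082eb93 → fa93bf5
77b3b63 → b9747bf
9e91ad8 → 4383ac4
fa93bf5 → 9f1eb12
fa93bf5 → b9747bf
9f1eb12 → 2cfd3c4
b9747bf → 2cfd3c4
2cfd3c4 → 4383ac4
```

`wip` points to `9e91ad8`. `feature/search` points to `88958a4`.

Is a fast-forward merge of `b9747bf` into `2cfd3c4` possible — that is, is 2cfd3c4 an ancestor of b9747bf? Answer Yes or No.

Yes

A fast-forward from 2cfd3c4 to b9747bf is possible iff 2cfd3c4 is an ancestor of b9747bf.
Ancestors of b9747bf: {2cfd3c4, 4383ac4, b9747bf}.
2cfd3c4 is among them, so fast-forward is possible.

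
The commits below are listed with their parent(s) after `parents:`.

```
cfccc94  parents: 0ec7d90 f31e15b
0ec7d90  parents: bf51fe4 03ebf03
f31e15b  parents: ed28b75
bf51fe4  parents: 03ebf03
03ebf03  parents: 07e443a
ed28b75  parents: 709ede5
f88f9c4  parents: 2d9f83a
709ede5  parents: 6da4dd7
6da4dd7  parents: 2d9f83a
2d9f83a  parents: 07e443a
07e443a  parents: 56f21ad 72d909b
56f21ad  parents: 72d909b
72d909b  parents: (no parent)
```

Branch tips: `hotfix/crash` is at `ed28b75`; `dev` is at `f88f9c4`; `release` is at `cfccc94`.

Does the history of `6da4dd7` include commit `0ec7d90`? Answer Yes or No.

Ancestors of 6da4dd7: {07e443a, 2d9f83a, 56f21ad, 6da4dd7, 72d909b}.
0ec7d90 is not in that set, so it is not an ancestor of 6da4dd7.

No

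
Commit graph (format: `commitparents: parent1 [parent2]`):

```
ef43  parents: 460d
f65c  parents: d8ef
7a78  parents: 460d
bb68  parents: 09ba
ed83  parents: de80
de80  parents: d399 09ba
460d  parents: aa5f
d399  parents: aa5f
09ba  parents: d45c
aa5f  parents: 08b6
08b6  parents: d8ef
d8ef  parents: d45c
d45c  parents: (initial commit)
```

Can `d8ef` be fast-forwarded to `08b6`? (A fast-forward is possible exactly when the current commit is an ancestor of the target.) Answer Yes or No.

A fast-forward from d8ef to 08b6 is possible iff d8ef is an ancestor of 08b6.
Ancestors of 08b6: {08b6, d45c, d8ef}.
d8ef is among them, so fast-forward is possible.

Yes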